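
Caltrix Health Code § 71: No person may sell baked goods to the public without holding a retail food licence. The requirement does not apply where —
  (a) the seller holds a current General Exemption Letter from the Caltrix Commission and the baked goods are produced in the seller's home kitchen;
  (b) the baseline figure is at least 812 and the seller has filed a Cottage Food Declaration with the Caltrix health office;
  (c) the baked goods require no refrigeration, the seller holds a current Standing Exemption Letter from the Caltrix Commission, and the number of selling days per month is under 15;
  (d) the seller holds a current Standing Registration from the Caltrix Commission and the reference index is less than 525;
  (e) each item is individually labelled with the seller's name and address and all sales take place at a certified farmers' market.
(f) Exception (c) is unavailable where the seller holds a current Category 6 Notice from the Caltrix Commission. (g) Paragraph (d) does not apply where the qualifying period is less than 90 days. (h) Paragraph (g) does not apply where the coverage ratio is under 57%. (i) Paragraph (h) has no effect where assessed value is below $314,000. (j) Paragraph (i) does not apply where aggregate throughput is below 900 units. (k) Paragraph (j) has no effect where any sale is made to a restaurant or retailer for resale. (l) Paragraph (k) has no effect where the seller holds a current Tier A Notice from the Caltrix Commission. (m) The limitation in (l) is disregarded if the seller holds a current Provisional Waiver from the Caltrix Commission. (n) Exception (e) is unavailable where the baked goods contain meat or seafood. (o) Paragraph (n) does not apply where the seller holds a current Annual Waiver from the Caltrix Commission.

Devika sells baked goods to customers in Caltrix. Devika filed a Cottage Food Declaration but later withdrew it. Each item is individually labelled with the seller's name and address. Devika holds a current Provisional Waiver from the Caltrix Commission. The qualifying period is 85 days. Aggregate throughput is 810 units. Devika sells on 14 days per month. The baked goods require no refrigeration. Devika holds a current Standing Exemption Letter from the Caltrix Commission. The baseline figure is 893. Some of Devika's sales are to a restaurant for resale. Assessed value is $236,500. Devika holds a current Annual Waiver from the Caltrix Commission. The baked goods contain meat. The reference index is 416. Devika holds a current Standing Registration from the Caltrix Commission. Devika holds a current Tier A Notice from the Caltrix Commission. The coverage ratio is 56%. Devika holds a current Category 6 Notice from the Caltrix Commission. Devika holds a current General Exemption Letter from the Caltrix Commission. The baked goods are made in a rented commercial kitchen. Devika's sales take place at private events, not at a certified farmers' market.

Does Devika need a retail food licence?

Yes — Devika must hold a retail food licence.

Exception (a) fails — the baked goods are made in a commercial kitchen, not a home kitchen.
Exception (b) fails — the Cottage Food Declaration was withdrawn.
Exception (c) is satisfied on its face — the baked goods are shelf-stable; a current Standing Exemption Letter is held; the number of selling days per month is 14, under the 15 limit. But: (f) is engaged — a current Category 6 Notice is held. (c) is therefore removed.
Exception (d): a current Standing Registration is held; the reference index is 416, less than the 525 limit — every condition holds. Turning to paragraphs (g)–(m): (g) operates — the qualifying period is 85 days, less than the 90 days limit. (h) would limit (g) — the coverage ratio is 56%, under the 57% limit — but (i) sets (h) aside: (i) operates against (h): assessed value is $236,500, below the $314,000 limit. (j) would limit (i) — aggregate throughput is 810 units, below the 900 units limit — but (k) sets (j) aside: (k) operates — some sales are to a restaurant for resale. (l) would limit (k) — a current Tier A Notice is held — but (m) sets (l) aside: (m) operates against (l): a current Provisional Waiver is held. (d) is therefore removed.
Exception (e) requires that all sales take place at a certified farmers' market; but sales are at private events, not a certified farmers' market, so (e) is unavailable.
No exception displaces § 71.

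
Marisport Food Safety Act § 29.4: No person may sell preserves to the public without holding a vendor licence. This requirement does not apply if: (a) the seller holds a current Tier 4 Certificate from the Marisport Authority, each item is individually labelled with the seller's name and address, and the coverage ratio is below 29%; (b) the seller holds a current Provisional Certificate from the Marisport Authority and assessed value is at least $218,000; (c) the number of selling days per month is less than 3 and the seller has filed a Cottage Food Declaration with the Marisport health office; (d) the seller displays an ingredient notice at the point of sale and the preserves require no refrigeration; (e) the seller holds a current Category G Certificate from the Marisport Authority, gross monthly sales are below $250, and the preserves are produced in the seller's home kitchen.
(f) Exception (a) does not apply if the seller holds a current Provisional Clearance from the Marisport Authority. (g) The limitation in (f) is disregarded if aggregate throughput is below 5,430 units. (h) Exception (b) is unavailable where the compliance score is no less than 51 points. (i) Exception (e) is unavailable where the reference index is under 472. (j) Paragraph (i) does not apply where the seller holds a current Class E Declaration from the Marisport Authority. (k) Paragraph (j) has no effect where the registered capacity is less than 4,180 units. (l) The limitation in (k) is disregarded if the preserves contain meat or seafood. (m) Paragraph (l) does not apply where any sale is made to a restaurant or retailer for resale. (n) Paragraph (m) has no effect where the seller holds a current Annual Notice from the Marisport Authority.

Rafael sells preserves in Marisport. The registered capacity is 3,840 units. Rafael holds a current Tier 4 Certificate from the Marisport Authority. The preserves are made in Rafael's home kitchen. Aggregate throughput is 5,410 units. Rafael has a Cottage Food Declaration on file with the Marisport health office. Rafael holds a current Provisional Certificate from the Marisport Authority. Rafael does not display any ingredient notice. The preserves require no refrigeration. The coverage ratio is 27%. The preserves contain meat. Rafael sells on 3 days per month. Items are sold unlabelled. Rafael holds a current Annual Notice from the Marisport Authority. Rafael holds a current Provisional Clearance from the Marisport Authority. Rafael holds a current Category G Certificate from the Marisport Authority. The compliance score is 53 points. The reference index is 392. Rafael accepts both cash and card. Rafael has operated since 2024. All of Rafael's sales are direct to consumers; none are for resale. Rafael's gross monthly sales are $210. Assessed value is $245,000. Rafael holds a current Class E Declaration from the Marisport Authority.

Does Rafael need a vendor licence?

No — exception (e) applies; Rafael is not required to hold a vendor licence.

Exception (a) does not apply: items are sold unlabelled.
Exception (b): a current Provisional Certificate is held; assessed value is $245,000, meeting the $218,000 threshold — every condition holds. But applying paragraph (h): (h) applies — the compliance score is 53 points, meeting the 51 points threshold. Exception (b) does not apply.
Exception (c) fails — the number of selling days per month is 3, not less than 3.
Exception (d) requires that the seller displays an ingredient notice at the point of sale; but no ingredient notice is displayed, so (d) is unavailable.
Exception (e)'s conditions are all satisfied: a current Category G Certificate is held; gross monthly sales are $210, below the $250 limit; the preserves are home-kitchen produced. Applying paragraphs (i)–(n): (i) would limit (e) — the reference index is 392, under the 472 limit — but (j) sets (i) aside: (j) is engaged — a current Class E Declaration is held. (k) applies (the registered capacity is 3,840 units, less than the 4,180 units limit), but is overridden by (l): (l) applies — the preserves contain meat. (m) is not triggered (no sales are for resale), so (l) stands. (e) remains available.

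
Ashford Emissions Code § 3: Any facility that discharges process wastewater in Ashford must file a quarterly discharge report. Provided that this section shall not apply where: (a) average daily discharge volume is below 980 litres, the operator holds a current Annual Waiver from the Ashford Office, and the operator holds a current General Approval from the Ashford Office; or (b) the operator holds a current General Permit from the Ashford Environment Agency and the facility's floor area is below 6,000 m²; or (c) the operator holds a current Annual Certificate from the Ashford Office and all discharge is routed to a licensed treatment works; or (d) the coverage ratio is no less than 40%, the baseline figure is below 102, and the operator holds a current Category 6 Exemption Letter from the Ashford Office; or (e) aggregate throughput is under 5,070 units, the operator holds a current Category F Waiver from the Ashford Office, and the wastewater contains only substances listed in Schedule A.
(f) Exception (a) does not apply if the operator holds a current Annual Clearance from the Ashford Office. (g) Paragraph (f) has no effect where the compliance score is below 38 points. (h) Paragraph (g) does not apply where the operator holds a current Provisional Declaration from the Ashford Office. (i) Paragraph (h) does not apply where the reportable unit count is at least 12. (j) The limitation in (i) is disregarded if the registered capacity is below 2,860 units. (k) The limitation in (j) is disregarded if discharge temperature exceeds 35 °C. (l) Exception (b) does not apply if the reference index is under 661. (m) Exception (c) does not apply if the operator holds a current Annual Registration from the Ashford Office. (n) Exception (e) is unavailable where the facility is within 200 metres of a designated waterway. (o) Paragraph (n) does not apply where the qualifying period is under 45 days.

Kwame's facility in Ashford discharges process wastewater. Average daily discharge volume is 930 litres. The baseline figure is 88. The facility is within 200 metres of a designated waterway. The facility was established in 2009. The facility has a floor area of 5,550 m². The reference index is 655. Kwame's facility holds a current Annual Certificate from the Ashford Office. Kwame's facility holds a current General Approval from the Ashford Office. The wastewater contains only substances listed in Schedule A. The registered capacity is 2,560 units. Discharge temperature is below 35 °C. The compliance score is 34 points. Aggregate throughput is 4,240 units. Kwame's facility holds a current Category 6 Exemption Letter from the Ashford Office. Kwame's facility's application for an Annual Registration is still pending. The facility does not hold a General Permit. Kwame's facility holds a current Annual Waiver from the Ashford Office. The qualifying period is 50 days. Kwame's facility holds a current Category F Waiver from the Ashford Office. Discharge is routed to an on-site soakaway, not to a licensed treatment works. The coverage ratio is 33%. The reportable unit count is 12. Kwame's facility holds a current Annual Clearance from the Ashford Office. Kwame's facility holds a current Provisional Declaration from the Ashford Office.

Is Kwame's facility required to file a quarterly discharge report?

Yes — Kwame's facility must file a quarterly discharge report.

Exception (a): average daily discharge volume is 930 litres, below the 980 litres limit; a current Annual Waiver is held; a current General Approval is held — every condition holds. However, paragraphs (f)–(k) must be considered: (f) is triggered — a current Annual Clearance is held. (g) would limit (f) — the compliance score is 34 points, below the 38 points limit — but (h) sets (g) aside: (h) applies — a current Provisional Declaration is held. (i) operates (the reportable unit count is 12, meeting the 12 threshold), but yields to (j): (j) is engaged — the registered capacity is 2,560 units, below the 2,860 units limit. (k), which would lift (j), is not triggered — discharge temperature is below 35 °C. (a) is therefore removed.
Exception (b) requires that the operator holds a current General Permit from the Ashford Environment Agency; but no General Permit is held, so (b) is unavailable.
Exception (c) fails — discharge is not routed to a licensed treatment works.
Exception (d) requires that the coverage ratio is no less than 40%; but the coverage ratio is 33%, short of 40%, so (d) is unavailable.
All of (e)'s requirements are met (aggregate throughput is 4,240 units, under the 5,070 units limit; a current Category F Waiver is held; the wastewater is Schedule-A-only). But: (n) is triggered — the facility is within 200 m of a designated waterway. (o), which would lift (n), does not operate here — the qualifying period is 50 days, not under 45 days. Exception (e) does not apply.
None of the exceptions is available; § 3 applies in full.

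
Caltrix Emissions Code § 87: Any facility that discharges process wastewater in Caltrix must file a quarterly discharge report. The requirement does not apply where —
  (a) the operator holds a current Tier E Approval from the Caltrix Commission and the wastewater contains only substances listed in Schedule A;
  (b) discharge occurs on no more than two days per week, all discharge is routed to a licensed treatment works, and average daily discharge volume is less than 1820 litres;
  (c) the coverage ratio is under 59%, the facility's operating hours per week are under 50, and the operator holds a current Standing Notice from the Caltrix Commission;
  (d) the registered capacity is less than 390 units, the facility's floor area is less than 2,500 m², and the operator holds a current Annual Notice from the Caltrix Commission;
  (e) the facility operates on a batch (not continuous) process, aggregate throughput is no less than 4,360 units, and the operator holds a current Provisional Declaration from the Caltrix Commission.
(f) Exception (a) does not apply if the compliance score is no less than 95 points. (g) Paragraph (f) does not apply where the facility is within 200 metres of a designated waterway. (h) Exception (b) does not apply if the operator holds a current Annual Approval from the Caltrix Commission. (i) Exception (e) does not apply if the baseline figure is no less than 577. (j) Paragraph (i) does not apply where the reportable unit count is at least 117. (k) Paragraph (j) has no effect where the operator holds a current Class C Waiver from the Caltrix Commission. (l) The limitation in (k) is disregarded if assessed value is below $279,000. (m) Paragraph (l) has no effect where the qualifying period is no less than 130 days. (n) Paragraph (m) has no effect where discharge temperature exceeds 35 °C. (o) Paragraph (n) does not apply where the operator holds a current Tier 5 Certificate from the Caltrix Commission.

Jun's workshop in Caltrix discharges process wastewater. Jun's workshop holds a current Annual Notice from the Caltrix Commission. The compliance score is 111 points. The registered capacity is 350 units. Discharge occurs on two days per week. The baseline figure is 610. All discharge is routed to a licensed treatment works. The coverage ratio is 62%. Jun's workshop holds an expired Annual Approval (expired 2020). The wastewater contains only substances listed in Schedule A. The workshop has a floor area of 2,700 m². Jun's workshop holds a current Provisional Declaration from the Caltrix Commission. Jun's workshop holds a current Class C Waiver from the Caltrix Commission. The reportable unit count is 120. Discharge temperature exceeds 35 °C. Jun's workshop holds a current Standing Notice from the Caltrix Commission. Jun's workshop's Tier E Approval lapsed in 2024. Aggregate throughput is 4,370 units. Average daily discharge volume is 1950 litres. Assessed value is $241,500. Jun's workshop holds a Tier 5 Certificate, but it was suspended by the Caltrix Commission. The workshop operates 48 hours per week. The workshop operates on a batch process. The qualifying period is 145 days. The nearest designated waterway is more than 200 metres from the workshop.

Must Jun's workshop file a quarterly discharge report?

No — exception (e) applies; Jun's workshop is not required to file a quarterly discharge report.

Exception (a) does not apply: no current Tier E Approval is held.
Exception (b) requires that average daily discharge volume is less than 1820 litres; but average daily discharge volume is 1950 litres, not less than 1820 litres, so (b) is unavailable.
Exception (c) does not apply: the coverage ratio is 62%, not under 59%.
Exception (d) requires that the facility's floor area is less than 2,500 m²; but the facility's floor area is 2,700 m², not less than 2,500 m², so (d) is unavailable.
Exception (e): the facility operates on a batch process; aggregate throughput is 4,370 units, meeting the 4,360 units threshold; a current Provisional Declaration is held — every condition holds. Considering the limiting provisions: (i) would limit (e) — the baseline figure is 610, meeting the 577 threshold — but (j) sets (i) aside: (j) operates against (i): the reportable unit count is 120, meeting the 117 threshold. (k) would limit (j) — a current Class C Waiver is held — but (l) sets (k) aside: (l) operates against (k): assessed value is $241,500, below the $279,000 limit. (m) would limit (l) — the qualifying period is 145 days, meeting the 130 days threshold — but (n) sets (m) aside: (n) applies — discharge temperature exceeds 35 °C. (o), which would lift (n), is not triggered — no current Tier 5 Certificate is held. So (e) applies.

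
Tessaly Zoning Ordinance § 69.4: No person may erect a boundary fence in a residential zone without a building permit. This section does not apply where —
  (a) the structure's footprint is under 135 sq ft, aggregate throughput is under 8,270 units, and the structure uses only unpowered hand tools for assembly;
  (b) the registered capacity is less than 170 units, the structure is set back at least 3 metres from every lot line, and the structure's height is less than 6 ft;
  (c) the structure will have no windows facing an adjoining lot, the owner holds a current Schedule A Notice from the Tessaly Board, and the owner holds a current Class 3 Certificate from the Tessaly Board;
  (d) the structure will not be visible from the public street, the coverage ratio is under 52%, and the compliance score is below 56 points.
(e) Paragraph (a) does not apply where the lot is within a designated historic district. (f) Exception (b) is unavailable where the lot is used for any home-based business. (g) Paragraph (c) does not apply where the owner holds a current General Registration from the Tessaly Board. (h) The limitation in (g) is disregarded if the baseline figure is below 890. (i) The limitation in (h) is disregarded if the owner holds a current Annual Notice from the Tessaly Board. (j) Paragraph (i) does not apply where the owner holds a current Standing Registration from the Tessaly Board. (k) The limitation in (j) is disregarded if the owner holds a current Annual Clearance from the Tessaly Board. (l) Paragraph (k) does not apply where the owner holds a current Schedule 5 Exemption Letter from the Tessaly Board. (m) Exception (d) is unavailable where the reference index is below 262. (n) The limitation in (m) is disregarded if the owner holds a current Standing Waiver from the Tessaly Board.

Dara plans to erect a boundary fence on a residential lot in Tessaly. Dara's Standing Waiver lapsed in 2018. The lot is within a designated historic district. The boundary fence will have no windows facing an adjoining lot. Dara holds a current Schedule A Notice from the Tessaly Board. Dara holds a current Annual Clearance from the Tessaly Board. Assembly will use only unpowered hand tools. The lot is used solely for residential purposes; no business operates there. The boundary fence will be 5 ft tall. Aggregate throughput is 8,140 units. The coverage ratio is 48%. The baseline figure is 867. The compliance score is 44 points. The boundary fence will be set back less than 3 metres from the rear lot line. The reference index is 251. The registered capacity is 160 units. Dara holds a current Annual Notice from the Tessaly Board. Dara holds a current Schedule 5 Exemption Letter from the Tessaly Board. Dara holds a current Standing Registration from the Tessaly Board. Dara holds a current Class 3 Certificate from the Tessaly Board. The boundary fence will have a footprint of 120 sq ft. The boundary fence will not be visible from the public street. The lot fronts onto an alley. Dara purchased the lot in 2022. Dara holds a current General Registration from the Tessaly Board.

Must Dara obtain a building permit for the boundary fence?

No — exception (c) applies; Dara does not need a building permit.

Exception (a) is satisfied on its face — the structure's footprint is 120 sq ft, under the 135 sq ft limit; aggregate throughput is 8,140 units, under the 8,270 units limit; assembly uses only hand tools. But: (e) operates against (a): the lot is in a historic district. (a) is therefore removed.
Exception (b) does not apply: the rear setback is under 3 m.
Exception (c): no windows face an adjoining lot; a current Schedule A Notice is held; a current Class 3 Certificate is held — every condition holds. As to paragraphs (g)–(l): (g) would limit (c) — a current General Registration is held — but (h) sets (g) aside: (h) operates — the baseline figure is 867, below the 890 limit. (i) is engaged (a current Annual Notice is held), but is overridden by (j): (j) operates against (i): a current Standing Registration is held. (k) would limit (j) — a current Annual Clearance is held — but (l) sets (k) aside: (l) is triggered — a current Schedule 5 Exemption Letter is held. Exception (c) stands.
All of (d)'s requirements are met (the structure will not be visible from the street; the coverage ratio is 48%, under the 52% limit; the compliance score is 44 points, below the 56 points limit). However, paragraphs (m)–(n) must be considered: (m) operates against (d): the reference index is 251, below the 262 limit. (n), which would lift (m), does not operate here — there is no Standing Waiver in force. So (d) is unavailable.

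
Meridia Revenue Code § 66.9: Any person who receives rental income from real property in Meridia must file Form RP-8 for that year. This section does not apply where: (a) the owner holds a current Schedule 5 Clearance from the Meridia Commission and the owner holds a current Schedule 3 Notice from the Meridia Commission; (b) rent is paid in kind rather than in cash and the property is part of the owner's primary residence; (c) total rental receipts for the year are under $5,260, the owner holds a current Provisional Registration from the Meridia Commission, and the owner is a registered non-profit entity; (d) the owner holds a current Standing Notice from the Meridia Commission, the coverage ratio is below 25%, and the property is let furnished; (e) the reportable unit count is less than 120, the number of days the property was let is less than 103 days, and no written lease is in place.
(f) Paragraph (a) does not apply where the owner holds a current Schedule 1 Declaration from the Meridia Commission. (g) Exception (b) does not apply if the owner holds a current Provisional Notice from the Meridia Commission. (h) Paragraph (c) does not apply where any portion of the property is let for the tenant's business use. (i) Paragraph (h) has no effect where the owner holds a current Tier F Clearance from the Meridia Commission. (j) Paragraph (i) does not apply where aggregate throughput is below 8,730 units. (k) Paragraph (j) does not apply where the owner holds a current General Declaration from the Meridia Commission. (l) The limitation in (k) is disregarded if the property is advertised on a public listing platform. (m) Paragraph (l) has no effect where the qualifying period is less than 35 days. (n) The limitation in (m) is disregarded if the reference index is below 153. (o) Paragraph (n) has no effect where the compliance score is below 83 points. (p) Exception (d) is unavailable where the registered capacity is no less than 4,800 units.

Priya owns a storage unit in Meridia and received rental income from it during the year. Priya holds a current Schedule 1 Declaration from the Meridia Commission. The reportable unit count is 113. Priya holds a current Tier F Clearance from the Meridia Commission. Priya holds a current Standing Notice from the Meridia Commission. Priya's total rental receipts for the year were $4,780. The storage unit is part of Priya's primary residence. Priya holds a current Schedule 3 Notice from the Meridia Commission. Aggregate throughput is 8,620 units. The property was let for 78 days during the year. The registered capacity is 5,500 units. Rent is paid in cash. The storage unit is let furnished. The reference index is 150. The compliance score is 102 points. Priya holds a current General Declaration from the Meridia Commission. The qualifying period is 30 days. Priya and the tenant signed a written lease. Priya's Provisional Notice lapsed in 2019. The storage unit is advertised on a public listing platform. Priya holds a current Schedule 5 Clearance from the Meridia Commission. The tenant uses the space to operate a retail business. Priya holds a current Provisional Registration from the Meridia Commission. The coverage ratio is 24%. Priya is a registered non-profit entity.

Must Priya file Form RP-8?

Yes — Priya must file Form RP-8.

Exception (a)'s conditions are all satisfied: a current Schedule 5 Clearance is held; a current Schedule 3 Notice is held. But: (f) is triggered — a current Schedule 1 Declaration is held. (a) is therefore removed.
Exception (b) does not apply: rent is paid in cash.
Exception (c) is satisfied on its face — total rental receipts for the year are $4,780, under the $5,260 limit; a current Provisional Registration is held; Priya is a registered non-profit. However, paragraphs (h)–(o) must be considered: (h) is engaged — the space is let for business use. (i) would limit (h) — a current Tier F Clearance is held — but (j) sets (i) aside: (j) operates against (i): aggregate throughput is 8,620 units, below the 8,730 units limit. (k) would limit (j) — a current General Declaration is held — but (l) sets (k) aside: (l) operates against (k): the property is publicly advertised. (m) would limit (l) — the qualifying period is 30 days, less than the 35 days limit — but (n) sets (m) aside: (n) operates against (m): the reference index is 150, below the 153 limit. (o) is not engaged (the compliance score is 102 points, not below 83 points), so (n) stands. So (c) is unavailable.
Exception (d)'s conditions are all satisfied: a current Standing Notice is held; the coverage ratio is 24%, below the 25% limit; the property is let furnished. But applying paragraph (p): (p) operates against (d): the registered capacity is 5,500 units, meeting the 4,800 units threshold. (d) is therefore removed.
Exception (e) requires that no written lease is in place; but a written lease is in place, so (e) is unavailable.
Every exception is unavailable, so the rule governs.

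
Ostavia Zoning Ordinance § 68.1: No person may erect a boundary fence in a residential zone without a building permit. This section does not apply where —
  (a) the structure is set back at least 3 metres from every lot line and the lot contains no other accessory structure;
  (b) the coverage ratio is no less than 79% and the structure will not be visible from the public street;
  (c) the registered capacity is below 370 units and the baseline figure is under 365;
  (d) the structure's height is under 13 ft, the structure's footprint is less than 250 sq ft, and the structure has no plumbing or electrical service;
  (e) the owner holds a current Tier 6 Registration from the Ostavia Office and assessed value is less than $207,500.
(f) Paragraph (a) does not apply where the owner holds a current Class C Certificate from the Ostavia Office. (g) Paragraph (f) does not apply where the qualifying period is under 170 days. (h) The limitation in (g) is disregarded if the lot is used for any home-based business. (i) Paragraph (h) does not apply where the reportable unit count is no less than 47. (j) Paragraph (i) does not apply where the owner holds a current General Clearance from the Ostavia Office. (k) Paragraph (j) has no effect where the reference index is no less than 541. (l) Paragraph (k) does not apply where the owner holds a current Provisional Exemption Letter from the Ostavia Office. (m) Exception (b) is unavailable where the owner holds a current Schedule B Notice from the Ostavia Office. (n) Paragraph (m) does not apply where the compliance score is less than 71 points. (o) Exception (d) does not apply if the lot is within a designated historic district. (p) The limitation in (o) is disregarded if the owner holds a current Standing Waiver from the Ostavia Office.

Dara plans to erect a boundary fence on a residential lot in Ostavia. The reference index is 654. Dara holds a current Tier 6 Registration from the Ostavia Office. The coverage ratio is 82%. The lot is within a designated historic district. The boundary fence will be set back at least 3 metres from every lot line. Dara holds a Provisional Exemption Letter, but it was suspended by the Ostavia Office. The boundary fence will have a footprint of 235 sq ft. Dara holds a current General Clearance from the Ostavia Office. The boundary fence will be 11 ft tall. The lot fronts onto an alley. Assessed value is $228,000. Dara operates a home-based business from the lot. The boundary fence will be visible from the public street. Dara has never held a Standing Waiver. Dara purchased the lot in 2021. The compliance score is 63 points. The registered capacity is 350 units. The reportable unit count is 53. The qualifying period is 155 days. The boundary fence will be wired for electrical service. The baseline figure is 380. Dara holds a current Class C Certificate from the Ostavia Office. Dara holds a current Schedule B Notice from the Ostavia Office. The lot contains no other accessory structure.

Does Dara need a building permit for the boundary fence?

All of (a)'s requirements are met (the setback is at least 3 m on every side; the lot has no other accessory structure). Applying paragraphs (f)–(l): (f) is triggered (a current Class C Certificate is held), but is itself disapplied by (g): (g) applies — the qualifying period is 155 days, under the 170 days limit. (h) is engaged (a home-based business operates on the lot), but is itself disapplied by (i): (i) operates against (h): the reportable unit count is 53, meeting the 47 threshold. (j) would limit (i) — a current General Clearance is held — but (k) sets (j) aside: (k) operates against (j): the reference index is 654, meeting the 541 threshold. (l) does not operate here (there is no Provisional Exemption Letter in force), so (k) stands. So (a) applies.
Exception (b) requires that the structure will not be visible from the public street; but the structure will be visible from the street, so (b) is unavailable.
Exception (c) requires that the baseline figure is under 365; but the baseline figure is 380, not under 365, so (c) is unavailable.
Exception (d) requires that the structure has no plumbing or electrical service; but electrical service is planned, so (d) is unavailable.
Exception (e) requires that assessed value is less than $207,500; but assessed value is $228,000, not less than $207,500, so (e) is unavailable.

No — exception (a) applies; Dara does not need a building permit.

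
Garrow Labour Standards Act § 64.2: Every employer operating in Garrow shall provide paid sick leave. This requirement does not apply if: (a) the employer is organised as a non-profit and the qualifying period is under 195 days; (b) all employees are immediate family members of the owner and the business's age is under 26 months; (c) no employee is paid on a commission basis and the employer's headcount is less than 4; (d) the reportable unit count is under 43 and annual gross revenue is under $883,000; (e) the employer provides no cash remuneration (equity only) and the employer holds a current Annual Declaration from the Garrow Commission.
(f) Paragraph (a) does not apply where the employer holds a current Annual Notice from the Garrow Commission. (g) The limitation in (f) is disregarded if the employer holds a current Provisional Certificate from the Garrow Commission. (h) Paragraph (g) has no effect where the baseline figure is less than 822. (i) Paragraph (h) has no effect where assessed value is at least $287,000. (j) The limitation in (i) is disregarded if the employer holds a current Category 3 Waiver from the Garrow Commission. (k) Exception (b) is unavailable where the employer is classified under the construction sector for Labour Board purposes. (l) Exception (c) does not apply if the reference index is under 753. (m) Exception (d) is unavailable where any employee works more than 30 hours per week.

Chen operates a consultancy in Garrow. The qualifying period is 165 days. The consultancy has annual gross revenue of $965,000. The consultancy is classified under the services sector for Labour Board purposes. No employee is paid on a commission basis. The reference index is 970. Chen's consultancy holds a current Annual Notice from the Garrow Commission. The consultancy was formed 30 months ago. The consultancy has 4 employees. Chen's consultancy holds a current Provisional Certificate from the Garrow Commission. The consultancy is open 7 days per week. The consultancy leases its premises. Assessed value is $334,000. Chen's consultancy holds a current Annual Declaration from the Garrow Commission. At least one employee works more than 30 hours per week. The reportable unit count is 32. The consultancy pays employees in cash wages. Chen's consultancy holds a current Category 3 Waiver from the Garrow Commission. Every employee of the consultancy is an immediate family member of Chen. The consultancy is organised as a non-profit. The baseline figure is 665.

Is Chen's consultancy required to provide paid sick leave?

Yes — Chen's consultancy must provide paid sick leave.

Exception (a): the employer is a non-profit; the qualifying period is 165 days, under the 195 days limit — every condition holds. But applying paragraphs (f)–(j): (f) operates against (a): a current Annual Notice is held. (g) would limit (f) — a current Provisional Certificate is held — but (h) sets (g) aside: (h) operates against (g): the baseline figure is 665, less than the 822 limit. (i) applies (assessed value is $334,000, meeting the $287,000 threshold), but is set aside by (j): (j) applies — a current Category 3 Waiver is held. (a) is therefore removed.
Exception (b) requires that the business's age is under 26 months; but the business's age is 30 months, not under 26 months, so (b) is unavailable.
Exception (c) does not apply: the employer's headcount is 4, not less than 4.
Exception (d) does not apply: annual gross revenue is $965,000, not under $883,000.
Exception (e) requires that the employer provides no cash remuneration (equity only); but employees are paid cash wages, so (e) is unavailable.
Every exception is unavailable, so the rule governs.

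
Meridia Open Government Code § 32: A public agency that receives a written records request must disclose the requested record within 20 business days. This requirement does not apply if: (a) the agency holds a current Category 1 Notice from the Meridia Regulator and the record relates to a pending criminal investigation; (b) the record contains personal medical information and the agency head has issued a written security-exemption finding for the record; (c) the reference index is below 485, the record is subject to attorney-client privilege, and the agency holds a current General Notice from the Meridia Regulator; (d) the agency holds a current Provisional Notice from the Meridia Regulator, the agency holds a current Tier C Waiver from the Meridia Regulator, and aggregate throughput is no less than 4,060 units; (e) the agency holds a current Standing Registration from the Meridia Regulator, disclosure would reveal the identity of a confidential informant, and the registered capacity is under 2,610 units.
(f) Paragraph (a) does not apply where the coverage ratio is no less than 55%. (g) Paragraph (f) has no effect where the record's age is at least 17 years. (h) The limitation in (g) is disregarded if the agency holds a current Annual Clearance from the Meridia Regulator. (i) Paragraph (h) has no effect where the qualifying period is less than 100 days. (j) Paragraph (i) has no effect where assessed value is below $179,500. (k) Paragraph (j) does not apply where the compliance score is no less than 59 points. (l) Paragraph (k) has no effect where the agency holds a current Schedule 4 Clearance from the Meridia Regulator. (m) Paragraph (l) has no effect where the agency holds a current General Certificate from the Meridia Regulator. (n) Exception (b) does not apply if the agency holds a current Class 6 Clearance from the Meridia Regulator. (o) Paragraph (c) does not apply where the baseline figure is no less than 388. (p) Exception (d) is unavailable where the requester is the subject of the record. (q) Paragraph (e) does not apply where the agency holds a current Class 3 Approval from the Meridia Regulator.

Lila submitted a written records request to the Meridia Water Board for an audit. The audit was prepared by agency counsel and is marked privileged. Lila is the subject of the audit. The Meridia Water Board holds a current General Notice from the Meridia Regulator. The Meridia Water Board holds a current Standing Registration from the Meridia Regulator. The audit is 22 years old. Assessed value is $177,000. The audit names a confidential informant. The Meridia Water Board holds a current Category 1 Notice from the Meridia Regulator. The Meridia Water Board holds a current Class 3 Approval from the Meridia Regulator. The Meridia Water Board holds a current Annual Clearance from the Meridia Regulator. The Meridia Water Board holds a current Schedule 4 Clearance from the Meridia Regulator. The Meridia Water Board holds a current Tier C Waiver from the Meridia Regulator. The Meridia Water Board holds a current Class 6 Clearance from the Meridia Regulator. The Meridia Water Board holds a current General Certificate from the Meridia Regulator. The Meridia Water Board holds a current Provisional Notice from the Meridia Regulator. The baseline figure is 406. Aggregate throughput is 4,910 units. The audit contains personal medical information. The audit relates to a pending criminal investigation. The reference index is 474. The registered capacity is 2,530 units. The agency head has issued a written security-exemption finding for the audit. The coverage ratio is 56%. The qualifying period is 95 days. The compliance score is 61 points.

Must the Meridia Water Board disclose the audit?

Exception (a)'s conditions are all satisfied: a current Category 1 Notice is held; the audit relates to a pending investigation. Applying paragraphs (f)–(m): (f) would limit (a) — the coverage ratio is 56%, meeting the 55% threshold — but (g) sets (f) aside: (g) operates against (f): the record's age is 22 years, meeting the 17 years threshold. (h) is engaged (a current Annual Clearance is held), but is set aside by (i): (i) operates against (h): the qualifying period is 95 days, less than the 100 days limit. (j) would limit (i) — assessed value is $177,000, below the $179,500 limit — but (k) sets (j) aside: (k) operates — the compliance score is 61 points, meeting the 59 points threshold. (l) is engaged (a current Schedule 4 Clearance is held), but is displaced by (m): (m) operates against (l): a current General Certificate is held. (a) remains available.
Exception (b): the audit contains personal medical information; a written security-exemption finding has been issued — every condition holds. But applying paragraph (n): (n) operates against (b): a current Class 6 Clearance is held. (b) is therefore removed.
Exception (c) is satisfied on its face — the reference index is 474, below the 485 limit; the audit is privileged; a current General Notice is held. Turning to paragraph (o): (o) is triggered — the baseline figure is 406, meeting the 388 threshold. Exception (c) does not apply.
Exception (d) is satisfied on its face — a current Provisional Notice is held; a current Tier C Waiver is held; aggregate throughput is 4,910 units, meeting the 4,060 units threshold. But: (p) operates against (d): Lila is the subject of the audit. Exception (d) does not apply.
All of (e)'s requirements are met (a current Standing Registration is held; the audit names a confidential informant; the registered capacity is 2,530 units, under the 2,610 units limit). But applying paragraph (q): (q) is engaged — a current Class 3 Approval is held. Exception (e) does not apply.

No — exception (a) applies; the Meridia Water Board is not required to disclose the audit.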